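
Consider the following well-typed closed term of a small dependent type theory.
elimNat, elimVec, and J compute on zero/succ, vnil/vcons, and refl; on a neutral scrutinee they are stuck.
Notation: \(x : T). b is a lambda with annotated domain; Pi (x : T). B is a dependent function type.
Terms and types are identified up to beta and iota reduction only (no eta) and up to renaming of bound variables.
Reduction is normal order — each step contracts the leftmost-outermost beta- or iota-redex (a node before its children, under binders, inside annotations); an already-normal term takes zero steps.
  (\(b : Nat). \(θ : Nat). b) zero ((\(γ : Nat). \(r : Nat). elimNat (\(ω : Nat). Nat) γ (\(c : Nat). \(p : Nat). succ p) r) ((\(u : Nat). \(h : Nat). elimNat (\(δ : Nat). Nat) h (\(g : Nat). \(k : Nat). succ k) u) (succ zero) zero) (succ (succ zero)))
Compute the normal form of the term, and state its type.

resulting normal form:
  zero
type:
  Nat
observation: normalization takes exactly 2 steps under the normal-order strategy.


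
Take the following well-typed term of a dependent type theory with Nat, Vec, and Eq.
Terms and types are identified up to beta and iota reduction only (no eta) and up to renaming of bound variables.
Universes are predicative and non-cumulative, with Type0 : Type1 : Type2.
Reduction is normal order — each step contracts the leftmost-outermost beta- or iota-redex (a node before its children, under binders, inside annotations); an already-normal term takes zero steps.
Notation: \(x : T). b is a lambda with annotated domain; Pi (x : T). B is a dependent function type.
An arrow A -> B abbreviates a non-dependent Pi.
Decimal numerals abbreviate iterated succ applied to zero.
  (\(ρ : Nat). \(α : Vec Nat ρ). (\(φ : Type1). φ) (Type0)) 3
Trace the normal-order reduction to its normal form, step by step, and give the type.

normal-order reduction sequence:
  (\(ρ : Nat). \(α : Vec Nat ρ). (\(φ : Type1). φ) (Type0)) 3
  ~> \(ρ : Vec Nat 3). (\(α : Type1). α) (Type0)
  ~> \(ρ : Vec Nat 3). Type0
the term's type:
  Vec Nat 3 -> Type1


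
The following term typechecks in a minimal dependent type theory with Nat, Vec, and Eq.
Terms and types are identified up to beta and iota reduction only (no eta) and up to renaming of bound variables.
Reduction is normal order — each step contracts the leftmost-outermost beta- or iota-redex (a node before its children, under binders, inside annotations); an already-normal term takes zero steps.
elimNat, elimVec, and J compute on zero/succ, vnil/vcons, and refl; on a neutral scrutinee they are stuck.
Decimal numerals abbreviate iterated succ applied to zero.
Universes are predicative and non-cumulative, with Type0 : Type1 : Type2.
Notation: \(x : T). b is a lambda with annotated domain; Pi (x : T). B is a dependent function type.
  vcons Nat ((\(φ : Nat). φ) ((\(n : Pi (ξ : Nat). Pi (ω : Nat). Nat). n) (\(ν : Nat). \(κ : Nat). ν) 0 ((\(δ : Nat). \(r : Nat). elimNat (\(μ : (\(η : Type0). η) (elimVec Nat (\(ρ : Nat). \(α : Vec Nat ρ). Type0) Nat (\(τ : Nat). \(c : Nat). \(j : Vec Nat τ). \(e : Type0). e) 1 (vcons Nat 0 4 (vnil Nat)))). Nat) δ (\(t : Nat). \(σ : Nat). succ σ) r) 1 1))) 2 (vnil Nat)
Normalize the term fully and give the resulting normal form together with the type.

reduced normal form:
  vcons Nat 0 2 (vnil Nat)
type:
  Vec Nat 1
observation: the first redex contracted is a beta-redex; the normal form is reached in 4 normal-order steps.


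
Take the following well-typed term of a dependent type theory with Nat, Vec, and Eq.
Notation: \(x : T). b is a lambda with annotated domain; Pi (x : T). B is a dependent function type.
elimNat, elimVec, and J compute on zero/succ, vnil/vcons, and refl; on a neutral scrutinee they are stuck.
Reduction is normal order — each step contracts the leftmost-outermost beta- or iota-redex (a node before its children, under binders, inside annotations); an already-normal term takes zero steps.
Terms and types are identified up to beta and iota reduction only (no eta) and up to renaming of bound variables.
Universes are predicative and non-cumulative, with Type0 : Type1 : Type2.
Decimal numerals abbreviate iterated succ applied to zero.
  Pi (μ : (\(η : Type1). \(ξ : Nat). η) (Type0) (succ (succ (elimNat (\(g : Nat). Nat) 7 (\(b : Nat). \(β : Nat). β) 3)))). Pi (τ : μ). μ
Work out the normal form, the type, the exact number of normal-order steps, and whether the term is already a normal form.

normal form:
  Pi (μ : Type0). Pi (η : μ). μ
the term's type:
  Type1
reduction steps (normal order): 2
started in normal form: no
first contracted redex: a beta-redex


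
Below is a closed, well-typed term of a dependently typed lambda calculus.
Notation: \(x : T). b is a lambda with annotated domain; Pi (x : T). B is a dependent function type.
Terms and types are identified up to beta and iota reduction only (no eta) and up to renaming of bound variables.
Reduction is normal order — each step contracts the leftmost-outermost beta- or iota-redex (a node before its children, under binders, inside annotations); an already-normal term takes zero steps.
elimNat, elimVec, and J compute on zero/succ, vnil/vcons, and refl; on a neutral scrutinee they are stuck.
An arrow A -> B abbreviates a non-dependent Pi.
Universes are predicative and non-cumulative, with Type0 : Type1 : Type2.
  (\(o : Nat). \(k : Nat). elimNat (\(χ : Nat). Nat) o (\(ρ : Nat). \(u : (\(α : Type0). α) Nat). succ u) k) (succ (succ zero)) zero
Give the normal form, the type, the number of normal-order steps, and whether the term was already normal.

resulting normal form:
  succ (succ zero)
type:
  Nat
steps to reach normal form (normal order): 3
started in normal form: no
first contracted redex: a beta-redex


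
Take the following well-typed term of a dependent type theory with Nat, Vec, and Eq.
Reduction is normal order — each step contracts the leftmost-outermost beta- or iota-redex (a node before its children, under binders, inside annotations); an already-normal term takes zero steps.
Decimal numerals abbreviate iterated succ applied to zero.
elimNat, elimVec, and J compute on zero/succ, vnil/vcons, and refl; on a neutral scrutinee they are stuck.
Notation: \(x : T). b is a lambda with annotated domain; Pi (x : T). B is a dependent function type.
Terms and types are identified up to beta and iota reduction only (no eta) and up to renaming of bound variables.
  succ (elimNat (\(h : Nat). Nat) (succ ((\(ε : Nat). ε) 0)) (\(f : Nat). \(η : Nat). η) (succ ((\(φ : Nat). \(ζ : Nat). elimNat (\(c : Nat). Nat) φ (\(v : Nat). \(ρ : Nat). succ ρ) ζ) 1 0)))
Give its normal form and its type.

reduced normal form:
  2
the term's type:
  Nat
observation: normalization takes exactly 11 steps under the normal-order strategy.


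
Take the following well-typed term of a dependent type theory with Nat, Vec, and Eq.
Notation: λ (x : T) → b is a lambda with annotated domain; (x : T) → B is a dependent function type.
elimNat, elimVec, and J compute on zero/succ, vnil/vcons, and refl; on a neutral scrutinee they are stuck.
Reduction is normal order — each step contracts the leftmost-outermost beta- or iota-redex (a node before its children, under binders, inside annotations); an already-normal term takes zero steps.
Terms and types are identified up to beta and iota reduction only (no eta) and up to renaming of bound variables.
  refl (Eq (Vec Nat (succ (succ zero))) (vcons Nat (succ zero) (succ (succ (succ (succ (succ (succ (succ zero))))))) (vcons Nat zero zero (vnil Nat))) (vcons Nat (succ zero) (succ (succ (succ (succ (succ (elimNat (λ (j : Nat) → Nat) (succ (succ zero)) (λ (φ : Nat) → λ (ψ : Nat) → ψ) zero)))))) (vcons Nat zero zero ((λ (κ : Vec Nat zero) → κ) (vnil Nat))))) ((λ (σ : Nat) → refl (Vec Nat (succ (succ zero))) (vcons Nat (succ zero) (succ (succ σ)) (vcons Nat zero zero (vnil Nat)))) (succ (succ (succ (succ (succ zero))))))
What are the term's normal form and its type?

reduced normal form:
  refl (Eq (Vec Nat (succ (succ zero))) (vcons Nat (succ zero) (succ (succ (succ (succ (succ (succ (succ zero))))))) (vcons Nat zero zero (vnil Nat))) (vcons Nat (succ zero) (succ (succ (succ (succ (succ (succ (succ zero))))))) (vcons Nat zero zero (vnil Nat)))) (refl (Vec Nat (succ (succ zero))) (vcons Nat (succ zero) (succ (succ (succ (succ (succ (succ (succ zero))))))) (vcons Nat zero zero (vnil Nat))))
type:
  Eq (Eq (Vec Nat (succ (succ zero))) (vcons Nat (succ zero) (succ (succ (succ (succ (succ (succ (succ zero))))))) (vcons Nat zero zero (vnil Nat))) (vcons Nat (succ zero) (succ (succ (succ (succ (succ (succ (succ zero))))))) (vcons Nat zero zero (vnil Nat)))) (refl (Vec Nat (succ (succ zero))) (vcons Nat (succ zero) (succ (succ (succ (succ (succ (succ (succ zero))))))) (vcons Nat zero zero (vnil Nat)))) (refl (Vec Nat (succ (succ zero))) (vcons Nat (succ zero) (succ (succ (succ (succ (succ (succ (succ zero))))))) (vcons Nat zero zero (vnil Nat))))


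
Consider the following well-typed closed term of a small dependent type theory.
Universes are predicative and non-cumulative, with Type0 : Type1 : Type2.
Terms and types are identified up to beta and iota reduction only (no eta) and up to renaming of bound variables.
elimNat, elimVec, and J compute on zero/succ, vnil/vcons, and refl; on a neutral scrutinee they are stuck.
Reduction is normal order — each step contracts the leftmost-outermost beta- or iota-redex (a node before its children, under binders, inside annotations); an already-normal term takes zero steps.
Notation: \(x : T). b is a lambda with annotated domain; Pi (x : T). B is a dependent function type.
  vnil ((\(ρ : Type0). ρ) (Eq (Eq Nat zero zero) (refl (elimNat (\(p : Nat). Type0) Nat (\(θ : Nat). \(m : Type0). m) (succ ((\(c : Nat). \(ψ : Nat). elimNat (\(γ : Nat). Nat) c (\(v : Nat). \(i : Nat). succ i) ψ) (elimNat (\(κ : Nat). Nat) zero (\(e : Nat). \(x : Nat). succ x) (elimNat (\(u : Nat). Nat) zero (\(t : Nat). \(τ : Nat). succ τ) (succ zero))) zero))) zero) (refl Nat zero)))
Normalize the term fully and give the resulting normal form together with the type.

resulting normal form:
  vnil (Eq (Eq Nat zero zero) (refl Nat zero) (refl Nat zero))
type:
  Vec (Eq (Eq Nat zero zero) (refl Nat zero) (refl Nat zero)) zero


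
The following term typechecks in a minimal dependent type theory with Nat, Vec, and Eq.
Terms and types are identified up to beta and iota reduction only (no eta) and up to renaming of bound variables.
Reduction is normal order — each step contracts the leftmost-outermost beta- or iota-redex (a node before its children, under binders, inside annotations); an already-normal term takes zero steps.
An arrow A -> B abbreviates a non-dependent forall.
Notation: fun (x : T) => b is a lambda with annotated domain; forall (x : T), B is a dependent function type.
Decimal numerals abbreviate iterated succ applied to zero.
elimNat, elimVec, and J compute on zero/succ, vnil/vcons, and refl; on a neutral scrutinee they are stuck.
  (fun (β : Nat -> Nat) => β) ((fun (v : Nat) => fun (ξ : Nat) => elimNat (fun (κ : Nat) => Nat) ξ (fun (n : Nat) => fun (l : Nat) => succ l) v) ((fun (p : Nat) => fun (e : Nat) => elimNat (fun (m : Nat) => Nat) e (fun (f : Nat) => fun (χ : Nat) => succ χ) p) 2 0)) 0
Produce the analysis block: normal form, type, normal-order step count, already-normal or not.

reduced normal form:
  2
inferred type:
  Nat
steps to reach normal form (normal order): 19
already normal: no
first contracted redex: a beta-redex


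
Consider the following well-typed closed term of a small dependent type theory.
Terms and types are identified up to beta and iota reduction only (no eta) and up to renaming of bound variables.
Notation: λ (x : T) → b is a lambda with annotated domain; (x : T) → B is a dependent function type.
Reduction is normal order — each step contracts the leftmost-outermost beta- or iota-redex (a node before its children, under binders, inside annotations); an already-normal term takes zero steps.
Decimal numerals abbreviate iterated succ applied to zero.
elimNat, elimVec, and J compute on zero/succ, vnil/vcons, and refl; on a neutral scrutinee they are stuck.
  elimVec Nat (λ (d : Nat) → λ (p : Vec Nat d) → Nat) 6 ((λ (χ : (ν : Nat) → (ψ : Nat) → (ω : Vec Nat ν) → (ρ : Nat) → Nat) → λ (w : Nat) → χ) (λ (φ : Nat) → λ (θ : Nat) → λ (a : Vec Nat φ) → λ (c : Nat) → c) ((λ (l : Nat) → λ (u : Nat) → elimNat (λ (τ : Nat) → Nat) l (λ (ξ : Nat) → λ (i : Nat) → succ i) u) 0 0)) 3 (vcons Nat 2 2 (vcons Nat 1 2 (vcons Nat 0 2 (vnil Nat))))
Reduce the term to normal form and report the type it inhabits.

normal form:
  6
the term's type:
  Nat


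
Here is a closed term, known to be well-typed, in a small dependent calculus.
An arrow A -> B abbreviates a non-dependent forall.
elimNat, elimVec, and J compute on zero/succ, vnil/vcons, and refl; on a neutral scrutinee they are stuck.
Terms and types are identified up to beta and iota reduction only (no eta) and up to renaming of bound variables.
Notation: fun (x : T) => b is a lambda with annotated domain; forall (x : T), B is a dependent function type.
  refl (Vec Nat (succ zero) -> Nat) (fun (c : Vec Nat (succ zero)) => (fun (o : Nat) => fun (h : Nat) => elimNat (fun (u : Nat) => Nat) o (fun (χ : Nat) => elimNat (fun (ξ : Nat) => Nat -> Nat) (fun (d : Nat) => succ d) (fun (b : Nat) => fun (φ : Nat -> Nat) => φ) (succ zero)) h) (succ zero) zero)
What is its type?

the term's type:
  Eq (Vec Nat (succ zero) -> Nat) (fun (c : Vec Nat (succ zero)) => succ zero) (fun (o : Vec Nat (succ zero)) => succ zero)


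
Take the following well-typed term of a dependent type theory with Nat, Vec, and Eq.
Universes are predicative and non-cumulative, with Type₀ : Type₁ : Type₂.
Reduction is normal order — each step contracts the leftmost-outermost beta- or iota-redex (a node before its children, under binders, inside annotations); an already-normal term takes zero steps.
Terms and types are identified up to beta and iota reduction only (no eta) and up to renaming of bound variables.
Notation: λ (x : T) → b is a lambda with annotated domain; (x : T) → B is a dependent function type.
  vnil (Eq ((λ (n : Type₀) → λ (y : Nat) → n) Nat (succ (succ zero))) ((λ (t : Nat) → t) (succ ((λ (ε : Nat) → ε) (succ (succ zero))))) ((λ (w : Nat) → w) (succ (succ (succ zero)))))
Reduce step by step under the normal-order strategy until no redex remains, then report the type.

normal-order reduction:
  vnil (Eq ((λ (n : Type₀) → λ (y : Nat) → n) Nat (succ (succ zero))) ((λ (t : Nat) → t) (succ ((λ (ε : Nat) → ε) (succ (succ zero))))) ((λ (w : Nat) → w) (succ (succ (succ zero)))))
  ~> vnil (Eq ((λ (n : Nat) → Nat) (succ (succ zero))) ((λ (y : Nat) → y) (succ ((λ (t : Nat) → t) (succ (succ zero))))) ((λ (ε : Nat) → ε) (succ (succ (succ zero)))))
  ~> vnil (Eq Nat ((λ (n : Nat) → n) (succ ((λ (y : Nat) → y) (succ (succ zero))))) ((λ (t : Nat) → t) (succ (succ (succ zero)))))
  ~> vnil (Eq Nat (succ ((λ (n : Nat) → n) (succ (succ zero)))) ((λ (y : Nat) → y) (succ (succ (succ zero)))))
  ~> vnil (Eq Nat (succ (succ (succ zero))) ((λ (n : Nat) → n) (succ (succ (succ zero)))))
  ~> vnil (Eq Nat (succ (succ (succ zero))) (succ (succ (succ zero))))
inferred type:
  Vec (Eq Nat (succ (succ (succ zero))) (succ (succ (succ zero)))) zero


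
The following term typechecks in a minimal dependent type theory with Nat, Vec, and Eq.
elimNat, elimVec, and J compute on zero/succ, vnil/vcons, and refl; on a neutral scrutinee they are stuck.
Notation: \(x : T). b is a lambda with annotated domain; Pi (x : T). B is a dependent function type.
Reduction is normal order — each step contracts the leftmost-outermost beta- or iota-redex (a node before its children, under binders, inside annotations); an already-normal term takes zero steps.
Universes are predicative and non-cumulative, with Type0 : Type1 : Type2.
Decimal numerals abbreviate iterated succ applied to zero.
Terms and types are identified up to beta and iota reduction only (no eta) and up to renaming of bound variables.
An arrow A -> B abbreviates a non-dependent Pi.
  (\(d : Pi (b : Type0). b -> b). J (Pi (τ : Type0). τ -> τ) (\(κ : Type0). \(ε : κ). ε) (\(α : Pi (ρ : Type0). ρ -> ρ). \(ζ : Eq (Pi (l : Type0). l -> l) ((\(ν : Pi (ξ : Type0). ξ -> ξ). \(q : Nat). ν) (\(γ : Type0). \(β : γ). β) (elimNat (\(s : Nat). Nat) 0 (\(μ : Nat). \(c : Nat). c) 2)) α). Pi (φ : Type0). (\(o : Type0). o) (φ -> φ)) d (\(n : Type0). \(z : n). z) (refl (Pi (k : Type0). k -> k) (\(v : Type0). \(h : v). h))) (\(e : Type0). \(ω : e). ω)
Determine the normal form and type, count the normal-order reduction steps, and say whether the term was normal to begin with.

normal form:
  \(d : Type0). \(b : d). b
inferred type:
  Pi (d : Type0). d -> d
normal-order step count: 2
started in normal form: no
first contracted redex: a beta-redex


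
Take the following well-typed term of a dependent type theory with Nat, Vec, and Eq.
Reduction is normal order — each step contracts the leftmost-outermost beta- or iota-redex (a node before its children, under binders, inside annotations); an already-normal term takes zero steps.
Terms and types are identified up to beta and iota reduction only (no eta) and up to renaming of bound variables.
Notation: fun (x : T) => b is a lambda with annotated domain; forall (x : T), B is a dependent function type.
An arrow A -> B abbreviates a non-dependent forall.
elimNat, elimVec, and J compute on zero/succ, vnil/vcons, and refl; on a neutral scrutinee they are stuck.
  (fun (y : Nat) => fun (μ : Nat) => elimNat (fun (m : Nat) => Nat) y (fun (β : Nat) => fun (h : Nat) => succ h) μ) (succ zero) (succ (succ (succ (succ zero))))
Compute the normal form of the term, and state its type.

normal form:
  succ (succ (succ (succ (succ zero))))
the term's type:
  Nat


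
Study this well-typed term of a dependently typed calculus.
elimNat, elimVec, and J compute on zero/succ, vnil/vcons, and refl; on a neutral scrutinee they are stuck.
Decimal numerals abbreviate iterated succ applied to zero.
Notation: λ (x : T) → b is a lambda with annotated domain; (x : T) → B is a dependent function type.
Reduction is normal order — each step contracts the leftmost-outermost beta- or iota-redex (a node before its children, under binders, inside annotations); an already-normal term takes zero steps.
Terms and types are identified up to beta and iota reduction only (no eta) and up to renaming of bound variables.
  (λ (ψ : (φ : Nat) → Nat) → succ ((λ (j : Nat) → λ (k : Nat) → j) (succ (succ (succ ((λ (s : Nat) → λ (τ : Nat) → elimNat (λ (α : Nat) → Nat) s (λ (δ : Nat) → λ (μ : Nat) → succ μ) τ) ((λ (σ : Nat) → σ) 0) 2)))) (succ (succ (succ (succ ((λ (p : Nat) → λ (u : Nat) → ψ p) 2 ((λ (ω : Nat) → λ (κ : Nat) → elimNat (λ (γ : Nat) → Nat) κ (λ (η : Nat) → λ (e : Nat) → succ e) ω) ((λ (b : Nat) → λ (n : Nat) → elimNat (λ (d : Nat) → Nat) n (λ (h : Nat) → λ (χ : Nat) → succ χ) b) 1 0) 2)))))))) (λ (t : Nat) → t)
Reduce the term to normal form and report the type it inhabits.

normal form:
  6
the term's type:
  Nat
observation: 13 normal-order steps separate the term from its normal form.


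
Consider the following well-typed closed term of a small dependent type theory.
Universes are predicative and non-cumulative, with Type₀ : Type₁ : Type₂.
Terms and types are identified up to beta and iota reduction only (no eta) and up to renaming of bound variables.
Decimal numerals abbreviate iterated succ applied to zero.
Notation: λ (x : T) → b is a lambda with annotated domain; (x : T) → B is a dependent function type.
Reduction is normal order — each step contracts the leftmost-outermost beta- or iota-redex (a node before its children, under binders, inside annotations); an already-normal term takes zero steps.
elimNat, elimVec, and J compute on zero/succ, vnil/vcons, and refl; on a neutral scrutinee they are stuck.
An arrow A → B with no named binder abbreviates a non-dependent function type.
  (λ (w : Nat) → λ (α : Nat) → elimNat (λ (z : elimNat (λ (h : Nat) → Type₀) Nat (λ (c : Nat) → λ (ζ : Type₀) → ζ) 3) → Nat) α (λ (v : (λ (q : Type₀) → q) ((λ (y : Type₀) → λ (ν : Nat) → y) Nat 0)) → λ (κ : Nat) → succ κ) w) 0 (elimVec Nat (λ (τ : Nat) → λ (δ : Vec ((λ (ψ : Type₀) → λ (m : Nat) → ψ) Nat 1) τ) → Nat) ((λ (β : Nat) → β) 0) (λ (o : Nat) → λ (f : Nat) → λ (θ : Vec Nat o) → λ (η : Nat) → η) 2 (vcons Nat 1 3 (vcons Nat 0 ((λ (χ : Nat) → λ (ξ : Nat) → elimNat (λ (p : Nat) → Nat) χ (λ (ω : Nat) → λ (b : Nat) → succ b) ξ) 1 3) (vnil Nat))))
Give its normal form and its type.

resulting normal form:
  0
the term's type:
  Nat


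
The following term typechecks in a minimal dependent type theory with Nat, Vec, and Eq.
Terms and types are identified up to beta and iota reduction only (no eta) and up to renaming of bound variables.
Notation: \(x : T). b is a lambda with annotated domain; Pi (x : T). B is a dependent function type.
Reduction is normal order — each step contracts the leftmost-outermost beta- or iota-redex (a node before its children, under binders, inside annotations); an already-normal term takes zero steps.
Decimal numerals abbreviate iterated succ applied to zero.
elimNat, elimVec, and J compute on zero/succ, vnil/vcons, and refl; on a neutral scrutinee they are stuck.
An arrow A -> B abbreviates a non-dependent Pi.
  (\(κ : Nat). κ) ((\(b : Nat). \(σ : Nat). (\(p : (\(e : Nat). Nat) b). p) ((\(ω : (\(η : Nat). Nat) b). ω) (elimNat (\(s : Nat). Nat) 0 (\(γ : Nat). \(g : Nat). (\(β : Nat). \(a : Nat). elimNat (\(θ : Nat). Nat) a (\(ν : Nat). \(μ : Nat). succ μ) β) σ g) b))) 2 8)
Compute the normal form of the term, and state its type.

normal form:
  16
inferred type:
  Nat
observation: normalization takes exactly 66 steps under the normal-order strategy.


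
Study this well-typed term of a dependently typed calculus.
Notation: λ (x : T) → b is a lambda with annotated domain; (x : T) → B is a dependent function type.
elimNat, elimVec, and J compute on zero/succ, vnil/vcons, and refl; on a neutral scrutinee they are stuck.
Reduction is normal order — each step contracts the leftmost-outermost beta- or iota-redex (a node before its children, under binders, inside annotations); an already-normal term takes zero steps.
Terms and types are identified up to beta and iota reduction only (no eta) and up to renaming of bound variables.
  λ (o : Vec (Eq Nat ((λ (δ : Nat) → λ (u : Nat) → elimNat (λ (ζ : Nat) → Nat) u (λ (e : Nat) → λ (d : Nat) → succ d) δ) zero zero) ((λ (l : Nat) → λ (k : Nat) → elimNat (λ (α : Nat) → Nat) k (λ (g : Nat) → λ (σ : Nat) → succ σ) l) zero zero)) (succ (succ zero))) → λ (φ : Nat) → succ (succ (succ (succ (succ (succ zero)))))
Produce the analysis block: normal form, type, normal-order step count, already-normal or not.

normal form:
  λ (o : Vec (Eq Nat zero zero) (succ (succ zero))) → λ (δ : Nat) → succ (succ (succ (succ (succ (succ zero)))))
inferred type:
  (o : Vec (Eq Nat zero zero) (succ (succ zero))) → (δ : Nat) → Nat
reduction steps (normal order): 6
started in normal form: no
first contracted redex: a beta-redex


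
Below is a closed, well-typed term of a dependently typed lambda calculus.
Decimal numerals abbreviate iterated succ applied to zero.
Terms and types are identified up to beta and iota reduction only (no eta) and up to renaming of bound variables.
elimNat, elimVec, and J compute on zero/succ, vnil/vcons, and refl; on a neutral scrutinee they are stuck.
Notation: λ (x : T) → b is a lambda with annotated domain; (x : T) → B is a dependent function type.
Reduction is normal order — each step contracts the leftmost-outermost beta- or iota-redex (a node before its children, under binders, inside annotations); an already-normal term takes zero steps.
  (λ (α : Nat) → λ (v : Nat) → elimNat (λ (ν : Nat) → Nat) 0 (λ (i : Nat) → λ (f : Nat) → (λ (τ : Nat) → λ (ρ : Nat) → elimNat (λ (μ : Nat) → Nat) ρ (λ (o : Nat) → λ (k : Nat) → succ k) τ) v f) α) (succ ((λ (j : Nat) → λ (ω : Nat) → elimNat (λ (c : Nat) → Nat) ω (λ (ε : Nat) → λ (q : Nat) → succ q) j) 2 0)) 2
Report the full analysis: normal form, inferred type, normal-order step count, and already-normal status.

normal form:
  6
the term's type:
  Nat
normal-order step count: 39
term was already normal: no
first contracted redex: a beta-redex


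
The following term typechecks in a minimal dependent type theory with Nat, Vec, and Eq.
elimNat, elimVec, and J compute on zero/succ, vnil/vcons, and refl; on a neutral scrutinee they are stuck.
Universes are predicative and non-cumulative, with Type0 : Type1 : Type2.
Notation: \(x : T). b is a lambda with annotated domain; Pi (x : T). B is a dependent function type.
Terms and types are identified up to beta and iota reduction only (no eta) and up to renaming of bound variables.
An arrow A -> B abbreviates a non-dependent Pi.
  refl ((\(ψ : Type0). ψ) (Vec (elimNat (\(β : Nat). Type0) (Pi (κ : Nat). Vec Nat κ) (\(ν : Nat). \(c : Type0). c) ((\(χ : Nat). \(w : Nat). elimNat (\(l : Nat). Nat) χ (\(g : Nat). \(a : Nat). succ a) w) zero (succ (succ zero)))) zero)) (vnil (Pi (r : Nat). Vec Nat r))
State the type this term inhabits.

the term's type:
  Eq (Vec (Pi (ψ : Nat). Vec Nat ψ) zero) (vnil (Pi (β : Nat). Vec Nat β)) (vnil (Pi (κ : Nat). Vec Nat κ))


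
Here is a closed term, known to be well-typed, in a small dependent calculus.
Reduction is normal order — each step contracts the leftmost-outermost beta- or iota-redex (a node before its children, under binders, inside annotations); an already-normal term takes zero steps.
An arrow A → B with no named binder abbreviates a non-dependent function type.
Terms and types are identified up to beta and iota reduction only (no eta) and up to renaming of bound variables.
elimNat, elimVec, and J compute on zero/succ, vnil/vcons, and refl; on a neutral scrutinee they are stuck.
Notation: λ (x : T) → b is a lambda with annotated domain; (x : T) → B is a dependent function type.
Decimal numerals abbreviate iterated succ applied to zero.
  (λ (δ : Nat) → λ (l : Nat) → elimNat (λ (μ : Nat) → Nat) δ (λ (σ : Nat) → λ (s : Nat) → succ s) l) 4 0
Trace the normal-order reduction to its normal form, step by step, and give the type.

normal-order reduction:
  (λ (δ : Nat) → λ (l : Nat) → elimNat (λ (μ : Nat) → Nat) δ (λ (σ : Nat) → λ (s : Nat) → succ s) l) 4 0
  ~> (λ (δ : Nat) → elimNat (λ (l : Nat) → Nat) 4 (λ (μ : Nat) → λ (σ : Nat) → succ σ) δ) 0
  ~> elimNat (λ (δ : Nat) → Nat) 4 (λ (l : Nat) → λ (μ : Nat) → succ μ) 0
  ~> 4
inferred type:
  Nat


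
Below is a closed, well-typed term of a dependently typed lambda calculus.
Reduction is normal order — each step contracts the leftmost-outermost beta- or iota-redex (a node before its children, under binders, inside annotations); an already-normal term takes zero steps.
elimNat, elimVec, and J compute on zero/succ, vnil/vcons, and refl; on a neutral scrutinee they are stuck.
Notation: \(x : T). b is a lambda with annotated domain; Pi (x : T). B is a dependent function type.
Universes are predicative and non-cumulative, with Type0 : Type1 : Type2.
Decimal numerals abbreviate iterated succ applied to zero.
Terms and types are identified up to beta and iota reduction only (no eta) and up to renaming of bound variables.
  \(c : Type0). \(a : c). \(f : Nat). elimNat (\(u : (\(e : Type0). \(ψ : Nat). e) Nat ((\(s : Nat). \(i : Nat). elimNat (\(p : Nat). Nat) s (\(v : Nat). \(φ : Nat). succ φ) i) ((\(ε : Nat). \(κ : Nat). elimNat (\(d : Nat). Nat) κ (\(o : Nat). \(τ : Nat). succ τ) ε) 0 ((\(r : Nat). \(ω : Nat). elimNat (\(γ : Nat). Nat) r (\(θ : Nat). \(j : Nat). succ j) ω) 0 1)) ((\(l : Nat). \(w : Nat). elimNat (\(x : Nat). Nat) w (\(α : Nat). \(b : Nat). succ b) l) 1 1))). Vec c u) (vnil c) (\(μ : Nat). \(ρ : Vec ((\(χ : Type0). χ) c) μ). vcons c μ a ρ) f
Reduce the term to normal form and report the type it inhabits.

normal form:
  \(c : Type0). \(a : c). \(f : Nat). elimNat (\(u : Nat). Vec c u) (vnil c) (\(e : Nat). \(ψ : Vec c e). vcons c e a ψ) f
type:
  Pi (c : Type0). Pi (a : c). Pi (f : Nat). Vec c f
observation: 3 normal-order steps normalize the term, beginning with a beta-redex.


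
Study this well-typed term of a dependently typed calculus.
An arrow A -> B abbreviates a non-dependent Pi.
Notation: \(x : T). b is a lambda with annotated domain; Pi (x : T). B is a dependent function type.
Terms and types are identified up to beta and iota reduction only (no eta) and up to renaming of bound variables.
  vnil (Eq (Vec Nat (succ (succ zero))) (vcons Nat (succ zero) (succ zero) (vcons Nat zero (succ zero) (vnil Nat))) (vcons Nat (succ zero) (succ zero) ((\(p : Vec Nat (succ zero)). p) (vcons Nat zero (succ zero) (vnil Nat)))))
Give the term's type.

inferred type:
  Vec (Eq (Vec Nat (succ (succ zero))) (vcons Nat (succ zero) (succ zero) (vcons Nat zero (succ zero) (vnil Nat))) (vcons Nat (succ zero) (succ zero) (vcons Nat zero (succ zero) (vnil Nat)))) zero


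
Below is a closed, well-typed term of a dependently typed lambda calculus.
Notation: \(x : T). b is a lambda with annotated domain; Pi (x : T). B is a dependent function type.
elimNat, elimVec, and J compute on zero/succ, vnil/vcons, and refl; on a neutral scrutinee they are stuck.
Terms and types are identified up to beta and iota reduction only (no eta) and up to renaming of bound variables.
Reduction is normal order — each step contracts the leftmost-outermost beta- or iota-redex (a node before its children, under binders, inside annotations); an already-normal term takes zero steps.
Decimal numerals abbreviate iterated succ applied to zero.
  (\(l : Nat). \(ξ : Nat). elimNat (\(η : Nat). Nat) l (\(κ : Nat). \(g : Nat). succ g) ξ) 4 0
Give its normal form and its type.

resulting normal form:
  4
the term's type:
  Nat
observation: normalization takes exactly 3 steps under the normal-order strategy.


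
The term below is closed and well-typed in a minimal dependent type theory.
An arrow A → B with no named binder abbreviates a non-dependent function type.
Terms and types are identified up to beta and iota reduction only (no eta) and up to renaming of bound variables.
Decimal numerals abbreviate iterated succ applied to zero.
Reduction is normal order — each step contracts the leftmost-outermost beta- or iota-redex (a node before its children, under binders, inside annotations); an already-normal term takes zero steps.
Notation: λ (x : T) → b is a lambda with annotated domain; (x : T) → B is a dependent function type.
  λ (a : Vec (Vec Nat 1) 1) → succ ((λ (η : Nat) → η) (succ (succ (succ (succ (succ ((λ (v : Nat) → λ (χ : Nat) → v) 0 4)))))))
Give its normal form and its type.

normal form:
  λ (a : Vec (Vec Nat 1) 1) → 6
inferred type:
  Vec (Vec Nat 1) 1 → Nat


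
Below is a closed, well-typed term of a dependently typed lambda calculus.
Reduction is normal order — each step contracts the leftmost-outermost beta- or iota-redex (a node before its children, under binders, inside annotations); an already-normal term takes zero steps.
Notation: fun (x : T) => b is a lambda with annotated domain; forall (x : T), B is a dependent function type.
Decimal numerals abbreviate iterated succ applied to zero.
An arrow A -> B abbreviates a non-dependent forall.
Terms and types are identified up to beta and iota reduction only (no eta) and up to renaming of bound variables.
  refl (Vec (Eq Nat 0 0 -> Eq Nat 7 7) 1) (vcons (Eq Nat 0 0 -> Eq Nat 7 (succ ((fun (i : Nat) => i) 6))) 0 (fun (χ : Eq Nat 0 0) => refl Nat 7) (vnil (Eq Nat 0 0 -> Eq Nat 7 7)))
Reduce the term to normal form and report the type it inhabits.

reduced normal form:
  refl (Vec (Eq Nat 0 0 -> Eq Nat 7 7) 1) (vcons (Eq Nat 0 0 -> Eq Nat 7 7) 0 (fun (i : Eq Nat 0 0) => refl Nat 7) (vnil (Eq Nat 0 0 -> Eq Nat 7 7)))
the term's type:
  Eq (Vec (Eq Nat 0 0 -> Eq Nat 7 7) 1) (vcons (Eq Nat 0 0 -> Eq Nat 7 7) 0 (fun (i : Eq Nat 0 0) => refl Nat 7) (vnil (Eq Nat 0 0 -> Eq Nat 7 7))) (vcons (Eq Nat 0 0 -> Eq Nat 7 7) 0 (fun (χ : Eq Nat 0 0) => refl Nat 7) (vnil (Eq Nat 0 0 -> Eq Nat 7 7)))
observation: normalization takes exactly 1 step under the normal-order strategy.


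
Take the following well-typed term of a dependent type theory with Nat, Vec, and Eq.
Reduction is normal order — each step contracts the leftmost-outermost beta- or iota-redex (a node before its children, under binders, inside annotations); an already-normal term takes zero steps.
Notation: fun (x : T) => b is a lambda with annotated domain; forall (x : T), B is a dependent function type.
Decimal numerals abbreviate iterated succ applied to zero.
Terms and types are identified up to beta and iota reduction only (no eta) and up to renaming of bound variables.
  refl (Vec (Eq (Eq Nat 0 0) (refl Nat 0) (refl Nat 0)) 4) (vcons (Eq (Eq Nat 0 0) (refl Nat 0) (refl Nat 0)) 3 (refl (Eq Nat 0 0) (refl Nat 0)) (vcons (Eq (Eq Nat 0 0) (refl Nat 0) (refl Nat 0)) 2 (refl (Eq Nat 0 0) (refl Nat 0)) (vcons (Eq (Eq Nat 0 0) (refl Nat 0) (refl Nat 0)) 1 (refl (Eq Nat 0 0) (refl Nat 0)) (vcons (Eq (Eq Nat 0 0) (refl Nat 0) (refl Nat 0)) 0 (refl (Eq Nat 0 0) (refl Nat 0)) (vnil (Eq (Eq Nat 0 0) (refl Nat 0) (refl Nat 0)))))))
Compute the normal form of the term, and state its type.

normal form:
  refl (Vec (Eq (Eq Nat 0 0) (refl Nat 0) (refl Nat 0)) 4) (vcons (Eq (Eq Nat 0 0) (refl Nat 0) (refl Nat 0)) 3 (refl (Eq Nat 0 0) (refl Nat 0)) (vcons (Eq (Eq Nat 0 0) (refl Nat 0) (refl Nat 0)) 2 (refl (Eq Nat 0 0) (refl Nat 0)) (vcons (Eq (Eq Nat 0 0) (refl Nat 0) (refl Nat 0)) 1 (refl (Eq Nat 0 0) (refl Nat 0)) (vcons (Eq (Eq Nat 0 0) (refl Nat 0) (refl Nat 0)) 0 (refl (Eq Nat 0 0) (refl Nat 0)) (vnil (Eq (Eq Nat 0 0) (refl Nat 0) (refl Nat 0)))))))
type:
  Eq (Vec (Eq (Eq Nat 0 0) (refl Nat 0) (refl Nat 0)) 4) (vcons (Eq (Eq Nat 0 0) (refl Nat 0) (refl Nat 0)) 3 (refl (Eq Nat 0 0) (refl Nat 0)) (vcons (Eq (Eq Nat 0 0) (refl Nat 0) (refl Nat 0)) 2 (refl (Eq Nat 0 0) (refl Nat 0)) (vcons (Eq (Eq Nat 0 0) (refl Nat 0) (refl Nat 0)) 1 (refl (Eq Nat 0 0) (refl Nat 0)) (vcons (Eq (Eq Nat 0 0) (refl Nat 0) (refl Nat 0)) 0 (refl (Eq Nat 0 0) (refl Nat 0)) (vnil (Eq (Eq Nat 0 0) (refl Nat 0) (refl Nat 0))))))) (vcons (Eq (Eq Nat 0 0) (refl Nat 0) (refl Nat 0)) 3 (refl (Eq Nat 0 0) (refl Nat 0)) (vcons (Eq (Eq Nat 0 0) (refl Nat 0) (refl Nat 0)) 2 (refl (Eq Nat 0 0) (refl Nat 0)) (vcons (Eq (Eq Nat 0 0) (refl Nat 0) (refl Nat 0)) 1 (refl (Eq Nat 0 0) (refl Nat 0)) (vcons (Eq (Eq Nat 0 0) (refl Nat 0) (refl Nat 0)) 0 (refl (Eq Nat 0 0) (refl Nat 0)) (vnil (Eq (Eq Nat 0 0) (refl Nat 0) (refl Nat 0)))))))


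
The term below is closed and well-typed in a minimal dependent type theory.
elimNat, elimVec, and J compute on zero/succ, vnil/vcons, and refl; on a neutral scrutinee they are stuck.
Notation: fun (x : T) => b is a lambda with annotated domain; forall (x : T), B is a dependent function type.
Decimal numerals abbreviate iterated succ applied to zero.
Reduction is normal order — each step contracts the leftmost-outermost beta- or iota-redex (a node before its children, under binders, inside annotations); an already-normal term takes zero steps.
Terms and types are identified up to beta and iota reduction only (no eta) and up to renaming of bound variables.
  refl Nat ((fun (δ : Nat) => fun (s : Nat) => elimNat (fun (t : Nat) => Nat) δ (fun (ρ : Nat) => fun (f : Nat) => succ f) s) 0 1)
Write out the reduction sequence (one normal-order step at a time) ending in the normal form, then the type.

normal-order reduction sequence:
  refl Nat ((fun (δ : Nat) => fun (s : Nat) => elimNat (fun (t : Nat) => Nat) δ (fun (ρ : Nat) => fun (f : Nat) => succ f) s) 0 1)
  ~> refl Nat ((fun (δ : Nat) => elimNat (fun (s : Nat) => Nat) 0 (fun (t : Nat) => fun (ρ : Nat) => succ ρ) δ) 1)
  ~> refl Nat (elimNat (fun (δ : Nat) => Nat) 0 (fun (s : Nat) => fun (t : Nat) => succ t) 1)
  ~> refl Nat ((fun (δ : Nat) => fun (s : Nat) => succ s) 0 (elimNat (fun (t : Nat) => Nat) 0 (fun (ρ : Nat) => fun (f : Nat) => succ f) 0))
  ~> refl Nat ((fun (δ : Nat) => succ δ) (elimNat (fun (s : Nat) => Nat) 0 (fun (t : Nat) => fun (ρ : Nat) => succ ρ) 0))
  ~> refl Nat (succ (elimNat (fun (δ : Nat) => Nat) 0 (fun (s : Nat) => fun (t : Nat) => succ t) 0))
  ~> refl Nat 1
the term's type:
  Eq Nat 1 1


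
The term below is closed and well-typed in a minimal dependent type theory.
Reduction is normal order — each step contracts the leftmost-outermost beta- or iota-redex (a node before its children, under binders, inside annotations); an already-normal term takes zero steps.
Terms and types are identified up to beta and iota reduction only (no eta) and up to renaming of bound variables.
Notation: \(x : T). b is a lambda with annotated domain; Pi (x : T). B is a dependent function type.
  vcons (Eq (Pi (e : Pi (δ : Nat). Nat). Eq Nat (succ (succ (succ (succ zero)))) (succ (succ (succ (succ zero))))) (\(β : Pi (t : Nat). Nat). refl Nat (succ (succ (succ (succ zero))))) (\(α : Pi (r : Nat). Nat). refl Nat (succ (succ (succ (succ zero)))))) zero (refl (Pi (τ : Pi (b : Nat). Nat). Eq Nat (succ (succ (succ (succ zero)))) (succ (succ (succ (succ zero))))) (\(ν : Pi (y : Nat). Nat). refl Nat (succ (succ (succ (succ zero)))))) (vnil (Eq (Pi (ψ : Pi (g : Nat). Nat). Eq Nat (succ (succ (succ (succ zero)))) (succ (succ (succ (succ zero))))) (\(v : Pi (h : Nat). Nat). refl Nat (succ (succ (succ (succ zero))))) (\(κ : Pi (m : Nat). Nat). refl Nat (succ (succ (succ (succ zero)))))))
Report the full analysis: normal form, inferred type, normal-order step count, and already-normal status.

resulting normal form:
  vcons (Eq (Pi (e : Pi (δ : Nat). Nat). Eq Nat (succ (succ (succ (succ zero)))) (succ (succ (succ (succ zero))))) (\(β : Pi (t : Nat). Nat). refl Nat (succ (succ (succ (succ zero))))) (\(α : Pi (r : Nat). Nat). refl Nat (succ (succ (succ (succ zero)))))) zero (refl (Pi (τ : Pi (b : Nat). Nat). Eq Nat (succ (succ (succ (succ zero)))) (succ (succ (succ (succ zero))))) (\(ν : Pi (y : Nat). Nat). refl Nat (succ (succ (succ (succ zero)))))) (vnil (Eq (Pi (ψ : Pi (g : Nat). Nat). Eq Nat (succ (succ (succ (succ zero)))) (succ (succ (succ (succ zero))))) (\(v : Pi (h : Nat). Nat). refl Nat (succ (succ (succ (succ zero))))) (\(κ : Pi (m : Nat). Nat). refl Nat (succ (succ (succ (succ zero)))))))
the term's type:
  Vec (Eq (Pi (e : Pi (δ : Nat). Nat). Eq Nat (succ (succ (succ (succ zero)))) (succ (succ (succ (succ zero))))) (\(β : Pi (t : Nat). Nat). refl Nat (succ (succ (succ (succ zero))))) (\(α : Pi (r : Nat). Nat). refl Nat (succ (succ (succ (succ zero)))))) (succ zero)
steps to reach normal form (normal order): 0
already normal: yes


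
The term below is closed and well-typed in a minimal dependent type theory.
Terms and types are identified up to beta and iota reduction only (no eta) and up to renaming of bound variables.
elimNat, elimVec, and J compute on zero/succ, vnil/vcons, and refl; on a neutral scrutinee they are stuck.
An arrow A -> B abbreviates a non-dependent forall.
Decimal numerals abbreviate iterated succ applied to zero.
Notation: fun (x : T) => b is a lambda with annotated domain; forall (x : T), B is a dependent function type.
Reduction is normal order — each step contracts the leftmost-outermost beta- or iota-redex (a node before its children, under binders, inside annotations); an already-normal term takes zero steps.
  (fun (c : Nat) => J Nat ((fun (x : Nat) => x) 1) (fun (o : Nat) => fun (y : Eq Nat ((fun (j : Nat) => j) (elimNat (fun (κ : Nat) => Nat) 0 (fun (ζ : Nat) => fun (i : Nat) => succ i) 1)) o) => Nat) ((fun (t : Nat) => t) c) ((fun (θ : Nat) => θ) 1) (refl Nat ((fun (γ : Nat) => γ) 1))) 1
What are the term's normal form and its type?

reduced normal form:
  1
the term's type:
  Nat
observation: the term reaches its normal form after 3 normal-order steps.
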